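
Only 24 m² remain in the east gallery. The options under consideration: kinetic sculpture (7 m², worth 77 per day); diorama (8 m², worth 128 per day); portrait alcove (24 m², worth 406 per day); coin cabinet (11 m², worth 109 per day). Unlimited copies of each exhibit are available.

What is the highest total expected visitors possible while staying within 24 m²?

The ratio ordering already packs tightly: portrait alcove, 24 m², 406.

406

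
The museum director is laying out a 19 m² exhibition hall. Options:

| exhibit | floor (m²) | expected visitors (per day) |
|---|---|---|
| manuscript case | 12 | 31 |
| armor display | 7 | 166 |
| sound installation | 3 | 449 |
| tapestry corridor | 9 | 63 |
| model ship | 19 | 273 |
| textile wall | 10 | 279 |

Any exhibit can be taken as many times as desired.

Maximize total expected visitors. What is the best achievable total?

Ranking by ratio (expected visitors/m²): sound installation 149.67, textile wall 27.90, armor display 23.71.
6×sound installation uses 18 of the 19 m² and totals 2694.
No other feasible combination exceeds 2694.

2694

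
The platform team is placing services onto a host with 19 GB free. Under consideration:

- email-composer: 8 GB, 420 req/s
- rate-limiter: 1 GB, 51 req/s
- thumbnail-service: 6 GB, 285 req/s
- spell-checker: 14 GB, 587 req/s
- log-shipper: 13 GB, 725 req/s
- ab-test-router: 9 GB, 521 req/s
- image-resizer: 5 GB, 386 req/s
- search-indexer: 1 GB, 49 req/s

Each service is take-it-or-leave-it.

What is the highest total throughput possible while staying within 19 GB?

1162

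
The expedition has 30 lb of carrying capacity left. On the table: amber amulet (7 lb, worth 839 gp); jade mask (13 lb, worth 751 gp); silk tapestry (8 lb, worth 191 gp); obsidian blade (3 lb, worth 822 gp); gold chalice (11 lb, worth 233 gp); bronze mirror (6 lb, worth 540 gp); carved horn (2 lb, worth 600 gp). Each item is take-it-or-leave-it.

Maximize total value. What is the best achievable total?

By value per lb: carved horn 300.00, obsidian blade 274.00, amber amulet 119.86, bronze mirror 90.00 lead.
Filling by ratio: amber amulet + silk tapestry + obsidian blade + bronze mirror + carved horn for 2992, with 4 lb left unused.
The 8 lb tied up in silk tapestry is better spent on gold chalice — total rises to 3034 (29 lb).
Next best is amber amulet + jade mask + obsidian blade + carved horn at 3012 (25 lb) — short by 22.

3034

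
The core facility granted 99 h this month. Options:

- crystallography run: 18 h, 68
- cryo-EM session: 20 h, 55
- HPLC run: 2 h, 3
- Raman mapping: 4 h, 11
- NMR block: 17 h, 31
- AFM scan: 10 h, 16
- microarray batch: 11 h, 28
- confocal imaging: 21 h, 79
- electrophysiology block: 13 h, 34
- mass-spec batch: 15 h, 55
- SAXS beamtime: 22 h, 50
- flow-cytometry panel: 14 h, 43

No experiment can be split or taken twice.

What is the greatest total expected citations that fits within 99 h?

328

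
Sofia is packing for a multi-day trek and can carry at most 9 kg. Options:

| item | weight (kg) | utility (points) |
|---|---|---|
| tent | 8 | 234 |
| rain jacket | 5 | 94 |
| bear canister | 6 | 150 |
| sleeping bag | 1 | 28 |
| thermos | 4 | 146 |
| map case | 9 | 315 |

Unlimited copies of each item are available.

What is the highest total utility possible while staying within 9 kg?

320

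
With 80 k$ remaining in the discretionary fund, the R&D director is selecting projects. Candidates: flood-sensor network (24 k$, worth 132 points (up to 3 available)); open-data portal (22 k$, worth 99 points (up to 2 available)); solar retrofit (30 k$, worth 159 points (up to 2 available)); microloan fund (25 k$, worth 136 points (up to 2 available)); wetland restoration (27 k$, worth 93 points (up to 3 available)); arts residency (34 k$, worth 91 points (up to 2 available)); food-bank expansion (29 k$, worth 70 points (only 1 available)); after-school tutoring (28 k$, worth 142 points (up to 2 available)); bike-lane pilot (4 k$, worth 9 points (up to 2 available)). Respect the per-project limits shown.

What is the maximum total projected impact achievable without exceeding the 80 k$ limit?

Density check — flood-sensor network 5.50, microloan fund 5.44, solar retrofit 5.30, after-school tutoring 5.07 are the best per k$.
A density-first pass picks 3×flood-sensor network + 2×bike-lane pilot — 414 at 80 k$.
Replace 3×flood-sensor network and 2×bike-lane pilot with solar retrofit + 2×microloan fund: the trade gains 17 net, giving 431 at 80 k$.
That's the maximum — no swap from here does better than 431.

431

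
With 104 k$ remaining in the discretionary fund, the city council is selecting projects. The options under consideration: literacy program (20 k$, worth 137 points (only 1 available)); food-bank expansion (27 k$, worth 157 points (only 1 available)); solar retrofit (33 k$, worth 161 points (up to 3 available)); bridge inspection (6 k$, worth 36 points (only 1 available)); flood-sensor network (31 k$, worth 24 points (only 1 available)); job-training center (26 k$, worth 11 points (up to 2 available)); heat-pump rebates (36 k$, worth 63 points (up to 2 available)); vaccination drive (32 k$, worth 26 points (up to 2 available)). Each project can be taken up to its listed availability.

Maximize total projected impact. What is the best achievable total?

The ratio heuristic lands on literacy program + food-bank expansion + solar retrofit + bridge inspection (491) but leaves 18 k$ idle.
The 20 k$ tied up in literacy program is better spent on solar retrofit — total rises to 515 (99 k$).
Nothing else within 104 k$ beats 515.

515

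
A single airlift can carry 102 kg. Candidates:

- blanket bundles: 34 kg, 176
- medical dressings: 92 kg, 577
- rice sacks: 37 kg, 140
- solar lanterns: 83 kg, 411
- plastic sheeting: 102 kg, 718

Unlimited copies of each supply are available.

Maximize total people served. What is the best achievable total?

718

Plastic sheeting uses 102 of the 102 kg and totals 718.
Nothing else within 102 kg beats 718.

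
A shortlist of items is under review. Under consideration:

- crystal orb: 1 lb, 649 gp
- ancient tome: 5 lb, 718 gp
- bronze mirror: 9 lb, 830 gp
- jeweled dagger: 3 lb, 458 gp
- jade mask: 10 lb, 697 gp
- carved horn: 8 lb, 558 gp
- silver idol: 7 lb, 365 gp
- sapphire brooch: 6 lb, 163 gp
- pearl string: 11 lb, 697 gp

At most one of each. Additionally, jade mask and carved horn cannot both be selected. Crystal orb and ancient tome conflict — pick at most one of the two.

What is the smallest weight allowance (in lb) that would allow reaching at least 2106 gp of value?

20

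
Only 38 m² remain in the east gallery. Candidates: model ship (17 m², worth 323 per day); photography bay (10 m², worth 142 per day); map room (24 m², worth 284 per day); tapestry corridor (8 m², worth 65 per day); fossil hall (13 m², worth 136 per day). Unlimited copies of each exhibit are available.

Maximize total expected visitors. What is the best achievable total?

646

Density check — model ship 19.00, photography bay 14.20, map room 11.83, fossil hall 10.46 are the best per m².
2×model ship uses 34 of the 38 m² and totals 646.
Every other selection either busts 38 m² or fails to beat 646.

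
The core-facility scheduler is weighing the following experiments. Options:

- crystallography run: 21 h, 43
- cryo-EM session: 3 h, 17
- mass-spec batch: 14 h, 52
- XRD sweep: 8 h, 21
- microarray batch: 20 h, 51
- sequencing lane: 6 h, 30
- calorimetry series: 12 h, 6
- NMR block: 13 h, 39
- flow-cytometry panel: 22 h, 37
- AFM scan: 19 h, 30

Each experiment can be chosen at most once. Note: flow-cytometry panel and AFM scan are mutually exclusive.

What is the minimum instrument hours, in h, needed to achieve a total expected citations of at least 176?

Need the lightest bundle worth ≥ 176.
Taking cryo-EM session + mass-spec batch + microarray batch + sequencing lane + NMR block gives 189 (≥ 176) for 56 h.
Below 56 h the best achievable stays under 176.

56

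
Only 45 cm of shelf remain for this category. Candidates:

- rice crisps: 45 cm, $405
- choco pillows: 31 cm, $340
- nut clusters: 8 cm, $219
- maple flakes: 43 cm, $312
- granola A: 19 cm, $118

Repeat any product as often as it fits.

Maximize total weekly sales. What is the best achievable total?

1095

Taking 5×nut clusters: 40 cm used, 1095 in weekly sales.
The spare 5 cm is too small for any remaining product, and no exchange beats 1095.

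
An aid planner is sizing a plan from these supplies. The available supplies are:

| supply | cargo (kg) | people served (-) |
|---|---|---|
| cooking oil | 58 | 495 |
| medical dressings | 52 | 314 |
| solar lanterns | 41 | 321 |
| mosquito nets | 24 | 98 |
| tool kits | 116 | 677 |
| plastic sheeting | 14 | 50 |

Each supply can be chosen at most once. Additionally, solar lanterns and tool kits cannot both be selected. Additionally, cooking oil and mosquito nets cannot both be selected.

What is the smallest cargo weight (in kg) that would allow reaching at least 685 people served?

99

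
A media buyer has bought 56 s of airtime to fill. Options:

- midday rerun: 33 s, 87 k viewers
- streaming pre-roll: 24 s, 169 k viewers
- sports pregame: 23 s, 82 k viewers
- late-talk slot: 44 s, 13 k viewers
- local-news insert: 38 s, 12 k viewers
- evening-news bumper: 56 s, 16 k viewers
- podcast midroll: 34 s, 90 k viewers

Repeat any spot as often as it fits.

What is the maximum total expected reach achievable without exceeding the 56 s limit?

338

Ranking by ratio (expected reach/s): streaming pre-roll 7.04, sports pregame 3.57, podcast midroll 2.65.
The ratio ordering already packs tightly: 2×streaming pre-roll, 48 s, 338.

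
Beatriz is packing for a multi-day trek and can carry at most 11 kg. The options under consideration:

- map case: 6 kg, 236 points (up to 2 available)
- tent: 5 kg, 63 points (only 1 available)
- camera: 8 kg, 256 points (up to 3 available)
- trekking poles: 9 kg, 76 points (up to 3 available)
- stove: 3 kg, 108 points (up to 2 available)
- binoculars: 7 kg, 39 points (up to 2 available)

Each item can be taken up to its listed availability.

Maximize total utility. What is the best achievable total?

Greedy by ratio would take map case + stove: 9 kg used, total 344.
The 6 kg tied up in map case is better spent on camera — total rises to 364 (11 kg).
That's the maximum — no swap from here does better than 364.

364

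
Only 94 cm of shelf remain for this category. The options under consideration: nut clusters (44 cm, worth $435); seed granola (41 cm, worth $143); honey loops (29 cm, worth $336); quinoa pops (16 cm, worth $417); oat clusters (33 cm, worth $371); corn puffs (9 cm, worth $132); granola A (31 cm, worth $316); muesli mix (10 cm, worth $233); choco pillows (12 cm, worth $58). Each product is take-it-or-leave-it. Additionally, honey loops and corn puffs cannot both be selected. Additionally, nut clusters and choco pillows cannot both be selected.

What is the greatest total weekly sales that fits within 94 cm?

1357

Honey loops + quinoa pops + oat clusters + muesli mix uses 88 of the 94 cm and totals 1357.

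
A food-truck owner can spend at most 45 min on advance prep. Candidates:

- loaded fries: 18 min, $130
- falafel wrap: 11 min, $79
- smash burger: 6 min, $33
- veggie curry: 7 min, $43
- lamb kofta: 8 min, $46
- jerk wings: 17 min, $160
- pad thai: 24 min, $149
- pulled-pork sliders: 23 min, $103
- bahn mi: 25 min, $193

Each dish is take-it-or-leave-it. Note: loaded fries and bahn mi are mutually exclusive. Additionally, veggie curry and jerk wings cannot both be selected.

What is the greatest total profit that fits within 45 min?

353

Taking jerk wings + bahn mi: 42 min used, 353 in profit.
The closest alternative, loaded fries + lamb kofta + jerk wings, reaches only 336.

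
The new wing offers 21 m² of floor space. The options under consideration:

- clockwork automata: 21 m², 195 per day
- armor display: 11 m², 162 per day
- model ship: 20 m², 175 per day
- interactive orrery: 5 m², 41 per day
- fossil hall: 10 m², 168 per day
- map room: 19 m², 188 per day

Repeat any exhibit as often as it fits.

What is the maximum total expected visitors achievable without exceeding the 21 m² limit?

Ranking by ratio (expected visitors/m²): fossil hall 16.80, armor display 14.73, map room 9.89, clockwork automata 9.29.
Best packing: 2×fossil hall — 20 m², 336 total.
Nothing else within 21 m² beats 336.

336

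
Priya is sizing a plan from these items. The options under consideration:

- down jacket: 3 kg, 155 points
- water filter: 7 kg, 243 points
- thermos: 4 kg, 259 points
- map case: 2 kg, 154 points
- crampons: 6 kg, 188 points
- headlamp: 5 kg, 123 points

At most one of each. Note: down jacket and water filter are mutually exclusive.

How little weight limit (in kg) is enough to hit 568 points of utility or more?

9

Minimise kg subject to total utility ≥ 568.
down jacket + thermos + map case reaches 568 using 9 kg.
Any bundle with less than 9 kg falls short of 568.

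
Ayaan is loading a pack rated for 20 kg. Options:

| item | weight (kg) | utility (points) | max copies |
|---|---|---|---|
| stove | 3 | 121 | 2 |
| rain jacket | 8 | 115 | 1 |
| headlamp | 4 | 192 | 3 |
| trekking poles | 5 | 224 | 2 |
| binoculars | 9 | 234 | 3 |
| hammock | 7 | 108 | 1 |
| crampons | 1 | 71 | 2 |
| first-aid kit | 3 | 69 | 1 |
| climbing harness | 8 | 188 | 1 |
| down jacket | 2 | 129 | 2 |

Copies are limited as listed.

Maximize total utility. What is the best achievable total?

1040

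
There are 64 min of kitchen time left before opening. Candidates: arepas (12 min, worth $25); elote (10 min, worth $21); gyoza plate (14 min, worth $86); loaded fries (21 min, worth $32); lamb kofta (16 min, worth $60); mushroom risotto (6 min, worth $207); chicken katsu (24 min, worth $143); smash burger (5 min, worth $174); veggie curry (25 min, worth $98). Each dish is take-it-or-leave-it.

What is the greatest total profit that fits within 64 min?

Density check — smash burger 34.80, mushroom risotto 34.50, gyoza plate 6.14 are the best per min.
Taking the top-ratio dishes first gives elote + gyoza plate + mushroom risotto + chicken katsu + smash burger for 631 (59 min).
Dropping elote frees 10 min; slotting in arepas (12 min) lifts the total to 635 at 61 min.
Every other selection either busts 64 min or fails to beat 635.

635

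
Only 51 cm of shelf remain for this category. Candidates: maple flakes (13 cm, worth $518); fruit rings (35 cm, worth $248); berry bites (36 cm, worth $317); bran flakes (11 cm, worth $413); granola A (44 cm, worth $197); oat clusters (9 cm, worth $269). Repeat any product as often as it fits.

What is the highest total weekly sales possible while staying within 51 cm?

1967

The ratio ordering already packs tightly: 3×maple flakes + bran flakes, 50 cm, 1967.
Every other selection either busts 51 cm or fails to beat 1967.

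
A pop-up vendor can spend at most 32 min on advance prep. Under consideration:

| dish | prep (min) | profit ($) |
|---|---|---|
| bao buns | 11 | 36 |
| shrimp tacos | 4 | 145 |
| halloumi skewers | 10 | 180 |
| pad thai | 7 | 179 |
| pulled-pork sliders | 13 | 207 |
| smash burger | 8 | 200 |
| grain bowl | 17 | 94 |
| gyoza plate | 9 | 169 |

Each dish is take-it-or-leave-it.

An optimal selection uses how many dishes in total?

Optimal total is 731.
One optimal bundle: shrimp tacos + pad thai + pulled-pork sliders + smash burger (32 min).
Any selection reaching 731 contains exactly 4 dishes.

4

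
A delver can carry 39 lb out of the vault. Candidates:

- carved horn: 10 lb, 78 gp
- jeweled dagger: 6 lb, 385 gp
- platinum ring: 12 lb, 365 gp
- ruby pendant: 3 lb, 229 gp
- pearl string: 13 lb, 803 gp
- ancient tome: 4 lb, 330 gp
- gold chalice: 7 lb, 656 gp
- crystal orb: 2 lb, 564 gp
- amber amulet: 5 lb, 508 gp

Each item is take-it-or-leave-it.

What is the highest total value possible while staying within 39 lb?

3246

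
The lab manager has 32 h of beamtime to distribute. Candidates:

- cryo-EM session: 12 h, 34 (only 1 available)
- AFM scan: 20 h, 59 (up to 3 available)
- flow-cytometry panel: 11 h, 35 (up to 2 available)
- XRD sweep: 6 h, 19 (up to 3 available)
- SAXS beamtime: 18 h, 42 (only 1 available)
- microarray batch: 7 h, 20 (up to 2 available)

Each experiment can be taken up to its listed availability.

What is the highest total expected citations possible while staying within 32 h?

97

Taking the top-ratio experiments first gives 2×flow-cytometry panel + XRD sweep for 89 (28 h).
Dropping 2×flow-cytometry panel frees 22 h; slotting in 2×XRD sweep + 2×microarray batch (26 h) lifts the total to 97 at 32 h.
That's the maximum — no swap from here does better than 97.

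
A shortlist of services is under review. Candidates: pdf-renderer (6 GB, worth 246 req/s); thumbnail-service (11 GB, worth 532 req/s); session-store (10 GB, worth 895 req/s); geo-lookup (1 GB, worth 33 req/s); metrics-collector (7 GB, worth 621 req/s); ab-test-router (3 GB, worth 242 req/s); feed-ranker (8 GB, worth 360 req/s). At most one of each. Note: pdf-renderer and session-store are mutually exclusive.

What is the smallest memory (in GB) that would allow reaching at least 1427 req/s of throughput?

Need the lightest bundle worth ≥ 1427.
session-store + metrics-collector: 1516 throughput at 17 GB.
Any bundle with less than 17 GB falls short of 1427.

17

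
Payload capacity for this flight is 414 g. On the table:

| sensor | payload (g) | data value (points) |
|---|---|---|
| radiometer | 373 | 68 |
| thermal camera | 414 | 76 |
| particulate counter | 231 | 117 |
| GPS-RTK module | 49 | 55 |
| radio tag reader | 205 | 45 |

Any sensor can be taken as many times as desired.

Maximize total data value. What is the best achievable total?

440

The ratio ordering already packs tightly: 8×GPS-RTK module, 392 g, 440.
Nothing else within 414 g beats 440.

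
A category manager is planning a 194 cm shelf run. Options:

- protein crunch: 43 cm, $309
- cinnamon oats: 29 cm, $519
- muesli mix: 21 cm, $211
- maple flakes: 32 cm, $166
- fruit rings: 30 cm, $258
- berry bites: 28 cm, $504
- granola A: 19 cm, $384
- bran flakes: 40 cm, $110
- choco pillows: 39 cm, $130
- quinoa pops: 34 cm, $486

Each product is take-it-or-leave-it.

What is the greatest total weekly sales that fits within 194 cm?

2528

The ratio ordering already packs tightly: cinnamon oats + muesli mix + maple flakes + fruit rings + berry bites + granola A + quinoa pops, 193 cm, 2528.
The closest alternative, protein crunch + cinnamon oats + fruit rings + berry bites + granola A + quinoa pops, reaches only 2460.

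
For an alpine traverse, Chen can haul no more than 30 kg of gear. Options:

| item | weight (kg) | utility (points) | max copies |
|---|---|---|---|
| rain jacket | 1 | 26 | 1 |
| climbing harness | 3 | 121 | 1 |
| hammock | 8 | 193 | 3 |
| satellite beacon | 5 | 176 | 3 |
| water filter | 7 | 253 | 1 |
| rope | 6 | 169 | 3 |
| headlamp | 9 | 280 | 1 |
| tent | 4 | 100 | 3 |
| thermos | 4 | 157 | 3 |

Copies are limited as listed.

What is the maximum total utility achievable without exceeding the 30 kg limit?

1120

Density check — climbing harness 40.33, thermos 39.25, water filter 36.14, satellite beacon 35.20 are the best per kg.
Filling by ratio: rain jacket + climbing harness + satellite beacon + water filter + 3×thermos for 1047, with 2 kg left unused.
Replace rain jacket and water filter with 2×satellite beacon: the trade gains 73 net, giving 1120 at 30 kg.
Every other selection either busts 30 kg or exceeds an availability limit or fails to beat 1120.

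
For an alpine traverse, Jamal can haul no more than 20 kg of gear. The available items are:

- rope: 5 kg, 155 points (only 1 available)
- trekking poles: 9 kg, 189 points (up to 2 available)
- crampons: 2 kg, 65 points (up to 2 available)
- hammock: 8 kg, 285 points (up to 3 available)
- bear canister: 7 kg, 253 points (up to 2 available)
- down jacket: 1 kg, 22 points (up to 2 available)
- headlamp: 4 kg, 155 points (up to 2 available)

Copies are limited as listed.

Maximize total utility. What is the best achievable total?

726

Density check — headlamp 38.75, bear canister 36.14, hammock 35.62, crampons 32.50 are the best per kg.
A density-first pass picks 2×crampons + bear canister + down jacket + 2×headlamp — 715 at 20 kg.
Dropping crampons and down jacket and headlamp frees 7 kg; slotting in bear canister (7 kg) lifts the total to 726 at 20 kg.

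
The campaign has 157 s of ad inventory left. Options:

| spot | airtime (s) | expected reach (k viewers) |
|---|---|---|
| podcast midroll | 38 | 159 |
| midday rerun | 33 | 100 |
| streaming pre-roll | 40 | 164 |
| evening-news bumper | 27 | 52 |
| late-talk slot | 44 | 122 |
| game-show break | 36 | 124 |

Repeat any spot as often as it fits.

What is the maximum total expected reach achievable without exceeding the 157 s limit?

646

Greedy by ratio would take 4×podcast midroll: 152 s used, total 636.
Dropping 2×podcast midroll frees 76 s; slotting in 2×streaming pre-roll (80 s) lifts the total to 646 at 156 s.
Every other selection either busts 157 s or fails to beat 646.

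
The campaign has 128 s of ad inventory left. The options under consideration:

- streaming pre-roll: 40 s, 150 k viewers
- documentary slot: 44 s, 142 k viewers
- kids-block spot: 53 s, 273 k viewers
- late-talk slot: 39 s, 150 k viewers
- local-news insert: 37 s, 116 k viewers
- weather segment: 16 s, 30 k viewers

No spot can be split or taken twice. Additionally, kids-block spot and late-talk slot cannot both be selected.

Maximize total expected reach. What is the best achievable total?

Streaming pre-roll + kids-block spot + weather segment uses 109 of the 128 s and totals 453.
The closest alternative, documentary slot + kids-block spot + weather segment, reaches only 445.

453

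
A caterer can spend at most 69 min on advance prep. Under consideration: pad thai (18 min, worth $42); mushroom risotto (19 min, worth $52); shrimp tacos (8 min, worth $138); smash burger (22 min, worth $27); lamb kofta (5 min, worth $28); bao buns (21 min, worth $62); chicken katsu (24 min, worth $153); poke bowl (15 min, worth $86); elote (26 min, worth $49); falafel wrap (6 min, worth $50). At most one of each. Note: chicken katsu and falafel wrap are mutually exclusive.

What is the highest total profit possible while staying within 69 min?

439

By profit per min: shrimp tacos 17.25, falafel wrap 8.33, chicken katsu 6.38 lead.
Taking shrimp tacos + bao buns + chicken katsu + poke bowl: 68 min used, 439 in profit.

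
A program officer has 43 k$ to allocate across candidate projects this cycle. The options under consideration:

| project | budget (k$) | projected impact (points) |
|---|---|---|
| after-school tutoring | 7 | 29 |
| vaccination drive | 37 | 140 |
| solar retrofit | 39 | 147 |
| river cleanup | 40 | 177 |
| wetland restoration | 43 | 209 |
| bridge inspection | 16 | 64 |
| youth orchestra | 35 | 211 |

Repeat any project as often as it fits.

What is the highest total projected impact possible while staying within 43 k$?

The ratio ordering already packs tightly: after-school tutoring + youth orchestra, 42 k$, 240.
That's the maximum — no swap from here does better than 240.

240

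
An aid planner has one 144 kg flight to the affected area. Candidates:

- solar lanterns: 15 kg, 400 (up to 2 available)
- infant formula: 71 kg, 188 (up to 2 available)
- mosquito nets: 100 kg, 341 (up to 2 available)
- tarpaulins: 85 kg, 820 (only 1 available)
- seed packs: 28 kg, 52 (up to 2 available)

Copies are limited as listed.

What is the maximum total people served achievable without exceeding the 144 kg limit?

1672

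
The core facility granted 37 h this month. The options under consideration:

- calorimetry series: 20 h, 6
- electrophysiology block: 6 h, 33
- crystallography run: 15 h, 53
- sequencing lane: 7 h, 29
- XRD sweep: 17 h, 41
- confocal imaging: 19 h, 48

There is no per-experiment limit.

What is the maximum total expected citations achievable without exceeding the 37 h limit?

198

The ratio ordering already packs tightly: 6×electrophysiology block, 36 h, 198.
That's the maximum — no swap from here does better than 198.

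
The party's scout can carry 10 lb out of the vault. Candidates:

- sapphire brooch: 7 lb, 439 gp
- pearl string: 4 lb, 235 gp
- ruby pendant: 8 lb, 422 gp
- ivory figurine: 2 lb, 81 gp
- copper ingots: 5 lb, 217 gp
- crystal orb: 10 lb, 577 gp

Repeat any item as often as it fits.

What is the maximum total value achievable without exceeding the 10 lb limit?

577

Ranking by ratio (value/lb): sapphire brooch 62.71, pearl string 58.75, crystal orb 57.70, ruby pendant 52.75.
A density-first pass picks sapphire brooch + ivory figurine — 520 at 9 lb.
Dropping sapphire brooch and ivory figurine frees 9 lb; slotting in crystal orb (10 lb) lifts the total to 577 at 10 lb.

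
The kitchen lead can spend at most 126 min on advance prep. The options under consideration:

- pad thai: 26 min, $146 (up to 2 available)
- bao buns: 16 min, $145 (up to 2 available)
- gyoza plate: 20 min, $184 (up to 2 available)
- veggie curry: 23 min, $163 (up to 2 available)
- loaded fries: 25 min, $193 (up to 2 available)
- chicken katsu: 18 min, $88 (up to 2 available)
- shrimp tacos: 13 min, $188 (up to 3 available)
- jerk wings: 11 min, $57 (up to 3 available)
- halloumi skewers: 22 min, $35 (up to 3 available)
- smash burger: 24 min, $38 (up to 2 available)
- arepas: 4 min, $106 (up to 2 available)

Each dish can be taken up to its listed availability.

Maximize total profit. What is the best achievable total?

1452

The ratio heuristic lands on 2×bao buns + 2×gyoza plate + 3×shrimp tacos + 2×arepas (1434) but leaves 7 min idle.
Replace bao buns with veggie curry: the trade gains 18 net, giving 1452 at 126 min.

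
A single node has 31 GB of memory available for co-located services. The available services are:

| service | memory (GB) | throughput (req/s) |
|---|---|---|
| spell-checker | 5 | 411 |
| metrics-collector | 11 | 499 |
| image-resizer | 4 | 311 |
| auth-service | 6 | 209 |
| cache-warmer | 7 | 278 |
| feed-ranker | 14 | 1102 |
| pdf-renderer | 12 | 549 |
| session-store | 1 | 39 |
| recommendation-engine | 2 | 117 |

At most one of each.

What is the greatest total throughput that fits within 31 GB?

2150

Greedy by ratio would take spell-checker + image-resizer + feed-ranker + session-store + recommendation-engine: 26 GB used, total 1980.
Dropping session-store frees 1 GB; slotting in auth-service (6 GB) lifts the total to 2150 at 31 GB.
That's the maximum — no swap from here does better than 2150.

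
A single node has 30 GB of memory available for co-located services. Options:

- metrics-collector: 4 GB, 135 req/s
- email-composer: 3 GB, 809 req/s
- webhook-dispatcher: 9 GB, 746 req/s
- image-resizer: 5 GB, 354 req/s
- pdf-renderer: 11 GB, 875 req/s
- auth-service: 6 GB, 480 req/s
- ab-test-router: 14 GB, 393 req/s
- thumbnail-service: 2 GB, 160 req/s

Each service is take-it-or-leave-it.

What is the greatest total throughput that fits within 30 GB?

2944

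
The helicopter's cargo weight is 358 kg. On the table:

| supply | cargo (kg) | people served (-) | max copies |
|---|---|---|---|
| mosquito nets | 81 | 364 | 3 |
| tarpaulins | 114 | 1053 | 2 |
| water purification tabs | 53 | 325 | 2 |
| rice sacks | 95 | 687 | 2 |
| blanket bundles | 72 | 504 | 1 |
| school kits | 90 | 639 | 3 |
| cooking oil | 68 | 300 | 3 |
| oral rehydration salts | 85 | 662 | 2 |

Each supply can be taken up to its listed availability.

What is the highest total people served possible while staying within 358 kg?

2935

A density-first pass picks 2×tarpaulins + oral rehydration salts — 2768 at 313 kg.
Replace oral rehydration salts with water purification tabs + blanket bundles: the trade gains 167 net, giving 2935 at 353 kg.
Every other selection either busts 358 kg or exceeds an availability limit or fails to beat 2935.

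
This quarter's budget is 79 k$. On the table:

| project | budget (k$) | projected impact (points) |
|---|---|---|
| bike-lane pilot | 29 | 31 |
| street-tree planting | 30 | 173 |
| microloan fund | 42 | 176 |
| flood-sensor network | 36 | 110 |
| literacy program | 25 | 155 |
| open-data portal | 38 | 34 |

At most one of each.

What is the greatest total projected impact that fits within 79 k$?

349

Density check — literacy program 6.20, street-tree planting 5.77, microloan fund 4.19 are the best per k$.
Greedy by ratio would take street-tree planting + literacy program: 55 k$ used, total 328.
The 25 k$ tied up in literacy program is better spent on microloan fund — total rises to 349 (72 k$).
An exhaustive check of the 64 subsets confirms 349.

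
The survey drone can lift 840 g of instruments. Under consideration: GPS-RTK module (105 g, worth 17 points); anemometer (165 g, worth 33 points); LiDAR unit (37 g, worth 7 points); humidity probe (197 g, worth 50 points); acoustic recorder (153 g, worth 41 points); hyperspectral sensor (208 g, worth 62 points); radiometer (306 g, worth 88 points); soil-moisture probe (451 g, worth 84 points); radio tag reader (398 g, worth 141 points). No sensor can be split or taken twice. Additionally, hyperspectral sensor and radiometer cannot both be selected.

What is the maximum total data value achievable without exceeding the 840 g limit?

260

Greedy by ratio would take LiDAR unit + acoustic recorder + hyperspectral sensor + radio tag reader: 796 g used, total 251.
Dropping acoustic recorder frees 153 g; slotting in humidity probe (197 g) lifts the total to 260 at 840 g.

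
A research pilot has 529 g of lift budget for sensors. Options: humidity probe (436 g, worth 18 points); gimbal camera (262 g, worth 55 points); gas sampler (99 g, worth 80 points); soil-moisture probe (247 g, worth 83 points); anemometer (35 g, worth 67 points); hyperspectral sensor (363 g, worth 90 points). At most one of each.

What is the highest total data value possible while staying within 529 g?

The ratio heuristic lands on gas sampler + soil-moisture probe + anemometer (230) but leaves 148 g idle.
Replace soil-moisture probe with hyperspectral sensor: the trade gains 7 net, giving 237 at 497 g.

237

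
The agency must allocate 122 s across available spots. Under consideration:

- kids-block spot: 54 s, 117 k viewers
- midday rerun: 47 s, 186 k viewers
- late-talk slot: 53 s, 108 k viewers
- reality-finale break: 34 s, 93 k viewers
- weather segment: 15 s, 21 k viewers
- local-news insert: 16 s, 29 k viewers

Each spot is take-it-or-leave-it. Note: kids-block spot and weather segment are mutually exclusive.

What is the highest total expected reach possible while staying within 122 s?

332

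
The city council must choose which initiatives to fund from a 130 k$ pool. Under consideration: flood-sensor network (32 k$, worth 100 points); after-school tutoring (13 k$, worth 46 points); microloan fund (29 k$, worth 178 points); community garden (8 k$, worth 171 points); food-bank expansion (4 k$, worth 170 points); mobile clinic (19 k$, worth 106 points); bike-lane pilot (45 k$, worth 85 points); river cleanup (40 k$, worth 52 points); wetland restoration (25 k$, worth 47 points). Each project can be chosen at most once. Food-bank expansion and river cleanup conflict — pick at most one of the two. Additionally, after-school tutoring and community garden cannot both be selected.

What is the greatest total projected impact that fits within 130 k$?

By projected impact per k$: food-bank expansion 42.50, community garden 21.38, microloan fund 6.14, mobile clinic 5.58 lead.
Flood-sensor network + microloan fund + community garden + food-bank expansion + mobile clinic + wetland restoration uses 117 of the 130 k$ and totals 772.
An exhaustive check of the 512 subsets confirms 772.

772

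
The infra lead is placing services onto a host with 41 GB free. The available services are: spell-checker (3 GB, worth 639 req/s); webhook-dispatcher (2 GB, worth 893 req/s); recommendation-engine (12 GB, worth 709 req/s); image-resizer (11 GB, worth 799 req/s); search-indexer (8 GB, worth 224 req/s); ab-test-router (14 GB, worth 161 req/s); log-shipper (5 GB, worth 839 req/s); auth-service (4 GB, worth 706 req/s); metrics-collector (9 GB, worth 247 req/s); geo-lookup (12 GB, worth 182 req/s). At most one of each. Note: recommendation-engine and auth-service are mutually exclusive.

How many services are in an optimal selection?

Optimal total is 4123.
One optimal bundle: spell-checker + webhook-dispatcher + image-resizer + log-shipper + auth-service + metrics-collector (34 GB).
Any selection reaching 4123 contains exactly 6 services.

6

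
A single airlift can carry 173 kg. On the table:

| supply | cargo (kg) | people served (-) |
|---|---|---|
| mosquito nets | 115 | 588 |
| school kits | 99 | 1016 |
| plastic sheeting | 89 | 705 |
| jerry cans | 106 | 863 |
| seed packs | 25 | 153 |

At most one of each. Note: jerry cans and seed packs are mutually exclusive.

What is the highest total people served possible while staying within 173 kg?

School kits + seed packs uses 124 of the 173 kg and totals 1169.
Next best is school kits at 1016 (99 kg) — short by 153.

1169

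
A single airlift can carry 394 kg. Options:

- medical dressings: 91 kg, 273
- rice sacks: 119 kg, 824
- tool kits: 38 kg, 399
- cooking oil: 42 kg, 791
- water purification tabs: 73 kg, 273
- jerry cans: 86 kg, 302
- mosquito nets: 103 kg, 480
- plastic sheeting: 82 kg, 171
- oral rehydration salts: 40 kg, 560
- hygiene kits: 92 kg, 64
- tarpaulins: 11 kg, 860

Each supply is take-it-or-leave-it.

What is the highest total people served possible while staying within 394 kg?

3914

Rice sacks + tool kits + cooking oil + mosquito nets + oral rehydration salts + tarpaulins uses 353 of the 394 kg and totals 3914.
Next best is rice sacks + cooking oil + water purification tabs + mosquito nets + oral rehydration salts + tarpaulins at 3788 (388 kg) — short by 126.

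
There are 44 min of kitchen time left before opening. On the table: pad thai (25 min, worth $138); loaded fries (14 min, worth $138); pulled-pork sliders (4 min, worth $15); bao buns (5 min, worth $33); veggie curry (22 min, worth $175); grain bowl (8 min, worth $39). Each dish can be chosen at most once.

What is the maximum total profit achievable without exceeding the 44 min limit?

352

A density-first pass picks loaded fries + bao buns + veggie curry — 346 at 41 min.
Dropping bao buns frees 5 min; slotting in grain bowl (8 min) lifts the total to 352 at 44 min.
Every other selection either busts 44 min or fails to beat 352.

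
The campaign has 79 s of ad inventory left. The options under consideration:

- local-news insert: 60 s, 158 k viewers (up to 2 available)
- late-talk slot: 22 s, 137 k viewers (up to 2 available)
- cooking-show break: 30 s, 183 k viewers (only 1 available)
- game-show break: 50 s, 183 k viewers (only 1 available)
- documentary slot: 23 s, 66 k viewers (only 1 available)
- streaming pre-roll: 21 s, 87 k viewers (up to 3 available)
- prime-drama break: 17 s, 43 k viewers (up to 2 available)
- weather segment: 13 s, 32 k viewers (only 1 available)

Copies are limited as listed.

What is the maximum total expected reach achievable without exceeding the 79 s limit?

457

By expected reach per s: late-talk slot 6.23, cooking-show break 6.10, streaming pre-roll 4.14 lead.
Best packing: 2×late-talk slot + cooking-show break — 74 s, 457 total.
The spare 5 s is too small for any remaining spot, and no exchange beats 457.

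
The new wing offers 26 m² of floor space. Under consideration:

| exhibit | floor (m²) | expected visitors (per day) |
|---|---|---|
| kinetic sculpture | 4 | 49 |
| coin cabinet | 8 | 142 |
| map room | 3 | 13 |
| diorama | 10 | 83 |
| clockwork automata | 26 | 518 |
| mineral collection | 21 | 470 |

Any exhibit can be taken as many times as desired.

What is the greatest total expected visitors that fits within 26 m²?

Ranking by ratio (expected visitors/m²): mineral collection 22.38, clockwork automata 19.92, coin cabinet 17.75.
Taking kinetic sculpture + mineral collection: 25 m² used, 519 in expected visitors.
No other feasible combination exceeds 519.

519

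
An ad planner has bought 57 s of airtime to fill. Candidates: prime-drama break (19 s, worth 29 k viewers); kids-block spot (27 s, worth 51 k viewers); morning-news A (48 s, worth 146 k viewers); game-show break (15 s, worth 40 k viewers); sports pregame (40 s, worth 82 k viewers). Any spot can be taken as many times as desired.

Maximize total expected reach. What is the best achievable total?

The ratio ordering already packs tightly: morning-news A, 48 s, 146.
No other feasible combination exceeds 146.

146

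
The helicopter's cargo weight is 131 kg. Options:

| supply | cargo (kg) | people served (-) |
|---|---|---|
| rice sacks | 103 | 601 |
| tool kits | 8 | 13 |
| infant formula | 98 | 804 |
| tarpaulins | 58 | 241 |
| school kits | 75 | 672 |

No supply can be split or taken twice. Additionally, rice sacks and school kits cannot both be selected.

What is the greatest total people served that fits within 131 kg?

817

A density-first pass picks tool kits + school kits — 685 at 83 kg.
Replace school kits with infant formula: the trade gains 132 net, giving 817 at 106 kg.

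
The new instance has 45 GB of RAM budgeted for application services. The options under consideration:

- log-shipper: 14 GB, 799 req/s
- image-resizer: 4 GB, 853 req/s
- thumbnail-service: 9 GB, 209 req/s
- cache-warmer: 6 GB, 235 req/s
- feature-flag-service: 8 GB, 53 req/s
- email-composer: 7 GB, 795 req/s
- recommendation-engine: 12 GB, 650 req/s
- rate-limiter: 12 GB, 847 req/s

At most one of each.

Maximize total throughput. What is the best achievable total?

Best packing: log-shipper + image-resizer + cache-warmer + email-composer + rate-limiter — 43 GB, 3529 total.

3529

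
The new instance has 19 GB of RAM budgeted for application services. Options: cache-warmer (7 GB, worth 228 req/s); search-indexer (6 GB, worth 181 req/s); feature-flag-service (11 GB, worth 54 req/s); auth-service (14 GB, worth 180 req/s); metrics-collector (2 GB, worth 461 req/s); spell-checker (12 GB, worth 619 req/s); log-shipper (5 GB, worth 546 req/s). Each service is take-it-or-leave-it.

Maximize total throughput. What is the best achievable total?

Best packing: metrics-collector + spell-checker + log-shipper — 19 GB, 1626 total.
That's the maximum — no swap from here does better than 1626.

1626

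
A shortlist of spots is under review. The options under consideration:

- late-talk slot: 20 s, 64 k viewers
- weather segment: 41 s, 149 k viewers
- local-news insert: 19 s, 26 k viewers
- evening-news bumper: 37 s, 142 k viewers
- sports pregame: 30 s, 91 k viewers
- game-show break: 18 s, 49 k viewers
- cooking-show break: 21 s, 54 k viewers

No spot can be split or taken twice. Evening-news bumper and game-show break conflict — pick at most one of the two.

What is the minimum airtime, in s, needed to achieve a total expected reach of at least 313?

97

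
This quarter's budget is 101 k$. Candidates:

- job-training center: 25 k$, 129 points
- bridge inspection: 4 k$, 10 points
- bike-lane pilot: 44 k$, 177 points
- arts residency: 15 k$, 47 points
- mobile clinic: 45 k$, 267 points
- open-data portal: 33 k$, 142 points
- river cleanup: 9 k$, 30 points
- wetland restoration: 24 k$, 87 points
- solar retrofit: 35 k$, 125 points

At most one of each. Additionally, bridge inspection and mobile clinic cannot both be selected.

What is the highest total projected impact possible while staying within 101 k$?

Job-training center + mobile clinic + wetland restoration uses 94 of the 101 k$ and totals 483.
Nothing else feasible within 101 k$ beats 483.

483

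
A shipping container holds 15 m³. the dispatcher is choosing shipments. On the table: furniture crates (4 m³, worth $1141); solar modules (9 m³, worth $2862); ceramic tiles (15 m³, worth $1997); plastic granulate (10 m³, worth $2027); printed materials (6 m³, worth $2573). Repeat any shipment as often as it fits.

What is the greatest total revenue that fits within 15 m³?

5435

Greedy by ratio would take 2×printed materials: 12 m³ used, total 5146.
Replace printed materials with solar modules: the trade gains 289 net, giving 5435 at 15 m³.
No other feasible combination exceeds 5435.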